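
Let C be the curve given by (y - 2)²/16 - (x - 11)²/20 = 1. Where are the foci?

(11, -4) and (11, 8)

Center (11, 2). The positive term is the y-term, so the transverse axis is vertical; a² = 16, b² = 20.
c² = a² + b² = 16 + 20 = 36, so c = 6.
Foci lie on the vertical axis through the center: (h, k ± c).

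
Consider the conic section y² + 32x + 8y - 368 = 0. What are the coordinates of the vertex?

Only y is squared. Complete the square in y: (y + 4)² = -32(x - 12).
Vertex (12, -4); 4p = -32 so p = -8. Opens left.

(12, -4)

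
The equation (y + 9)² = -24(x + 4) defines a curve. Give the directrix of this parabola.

x = 2

Vertex (-4, -9); 4p = -24 so p = -6. Opens left.
Directrix is the vertical line x = h − p = -4 − (-6) = 2.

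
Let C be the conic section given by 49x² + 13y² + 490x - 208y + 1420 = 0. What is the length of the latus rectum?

26/7

49(x² + 10x) + 13(y² - 16y) = -1420
Complete the square in x and y: 49(x + 5)² + 13(y - 8)² = -1420 + 1225 + 832 = 637
Divide by 637: (x + 5)²/13 + (y - 8)²/49 = 1
Ellipse, center (-5, 8), major axis vertical; a² = 49, b² = 13.
Latus rectum length = 2b²/a = 2·13/7 = 26/7.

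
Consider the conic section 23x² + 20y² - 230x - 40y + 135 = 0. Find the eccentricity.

23(x² - 10x) + 20(y² - 2y) = -135
Complete the square: 23(x - 5)² + 20(y - 1)² = -135 + 575 + 20 = 460
Dividing both sides by 460: (x - 5)²/20 + (y - 1)²/23 = 1
Ellipse, center (5, 1), major axis vertical; a² = 23, b² = 20.
c² = a² - b² = 3, so c = √3.
e = c/a = √3/√23 = √69/23.

e = √69/23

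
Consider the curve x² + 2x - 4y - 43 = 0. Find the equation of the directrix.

y = -12

Only x is squared. Complete the square in x: (x + 1)² = 4(y + 11).
Vertex (-1, -11); 4p = 4 so p = 1. Opens up.
Directrix is the horizontal line y = k − p = -11 − (1) = -12.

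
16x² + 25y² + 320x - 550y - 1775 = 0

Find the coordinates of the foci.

(-22, 11) and (2, 11)

Collect terms: 16(x² + 20x) + 25(y² - 22y) = 1775
Complete the square: 16(x + 10)² + 25(y - 11)² = 1775 + 1600 + 3025 = 6400
Dividing both sides by 6400: (x + 10)²/400 + (y - 11)²/256 = 1
Ellipse, center (-10, 11), major axis horizontal; a² = 400, b² = 256.
c² = a² - b² = 400 - 256 = 144, so c = 12.
Foci lie on the horizontal axis through the center: (h ± c, k).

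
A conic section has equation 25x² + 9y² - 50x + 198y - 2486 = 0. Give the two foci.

(1, -27) and (1, 5)

Collect terms: 25(x² - 2x) + 9(y² + 22y) = 2486
25(x - 1)² + 9(y + 11)² = 2486 + 25 + 1089 = 3600
Divide by 3600: (x - 1)²/144 + (y + 11)²/400 = 1
Ellipse, center (1, -11), major axis vertical; a² = 400, b² = 144.
c² = a² - b² = 400 - 144 = 256, so c = 16.
Foci lie on the vertical axis through the center: (h, k ± c).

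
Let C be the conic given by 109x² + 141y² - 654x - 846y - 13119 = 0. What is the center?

(3, 3)

Rearranging, 109(x² - 6x) + 141(y² - 6y) = 13119.
Complete the square: 109(x - 3)² + 141(y - 3)² = 13119 + 981 + 1269 = 15369
Divide through by 15369 to get (x - 3)²/141 + (y - 3)²/109 = 1.
Ellipse with center (3, 3).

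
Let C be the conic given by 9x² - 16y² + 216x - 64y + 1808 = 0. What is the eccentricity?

e = 5/3

Group: 9(x² + 24x) -16(y² + 4y) = -1808
Complete the square: 9(x + 12)² -16(y + 2)² = -1808 + 1296 - 64 = -576
Divide by -576: (y + 2)²/36 - (x + 12)²/64 = 1
Hyperbola, center (-12, -2), transverse axis vertical; a² = 36, b² = 64.
c² = a² + b² = 100, so c = 10.
e = c/a = 10/6 = 5/3.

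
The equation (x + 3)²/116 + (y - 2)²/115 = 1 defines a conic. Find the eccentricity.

Center (-3, 2). The larger denominator 116 sits under the x-term, so the major axis is horizontal; a² = 116, b² = 115.
c² = a² - b² = 1, so c = 1.
e = c/a = 1/2√29 = √29/58.

e = √29/58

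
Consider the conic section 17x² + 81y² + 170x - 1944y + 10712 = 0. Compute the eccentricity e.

Group the x- and y-terms: 17(x² + 10x) + 81(y² - 24y) = -10712
Complete the square in x and y: 17(x + 5)² + 81(y - 12)² = -10712 + 425 + 11664 = 1377
Divide through by 1377 to get (x + 5)²/81 + (y - 12)²/17 = 1.
Ellipse, center (-5, 12), major axis horizontal; a² = 81, b² = 17.
c² = a² - b² = 64, so c = 8.
e = c/a = 8/9.

e = 8/9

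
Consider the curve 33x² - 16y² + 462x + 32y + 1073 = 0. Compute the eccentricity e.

e = 7/4

Rearranging, 33(x² + 14x) -16(y² - 2y) = -1073.
Complete the square in x and y: 33(x + 7)² -16(y - 1)² = -1073 + 1617 - 16 = 528
Divide through by 528 to get (x + 7)²/16 - (y - 1)²/33 = 1.
Hyperbola, center (-7, 1), transverse axis horizontal; a² = 16, b² = 33.
c² = a² + b² = 49, so c = 7.
e = c/a = 7/4.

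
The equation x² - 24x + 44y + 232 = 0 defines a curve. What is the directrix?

Only x is squared. Complete the square in x: (x - 12)² = -44(y + 2).
Vertex (12, -2); 4p = -44 so p = -11. Opens down.
Directrix is the horizontal line y = k − p = -2 − (-11) = 9.

y = 9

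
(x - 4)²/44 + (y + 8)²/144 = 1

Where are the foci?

(4, -18) and (4, 2)

Center (4, -8). The larger denominator 144 sits under the y-term, so the major axis is vertical; a² = 144, b² = 44.
c² = a² - b² = 144 - 44 = 100, so c = 10.
Foci lie on the vertical axis through the center: (h, k ± c).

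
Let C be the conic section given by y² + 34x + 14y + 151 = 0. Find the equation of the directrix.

x = 11/2

Only y is squared. Complete the square in y: (y + 7)² = -34(x + 3).
Vertex (-3, -7); 4p = -34 so p = -17/2. Opens left.
Directrix is the vertical line x = h − p = -3 − (-17/2) = 11/2.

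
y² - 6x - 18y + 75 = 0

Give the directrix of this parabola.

Only y is squared. Complete the square in y: (y - 9)² = 6(x + 1).
Vertex (-1, 9); 4p = 6 so p = 3/2. Opens right.
Directrix is the vertical line x = h − p = -1 − (3/2) = -5/2.

x = -5/2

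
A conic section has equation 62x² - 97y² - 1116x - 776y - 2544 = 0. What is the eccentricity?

62(x² - 18x) -97(y² + 8y) = 2544
Complete the square: 62(x - 9)² -97(y + 4)² = 2544 + 5022 - 1552 = 6014
Dividing both sides by 6014: (x - 9)²/97 - (y + 4)²/62 = 1
Hyperbola, center (9, -4), transverse axis horizontal; a² = 97, b² = 62.
c² = a² + b² = 159, so c = √159.
e = c/a = √159/√97 = √15423/97.

e = √15423/97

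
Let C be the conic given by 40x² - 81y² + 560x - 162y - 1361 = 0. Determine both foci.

(-18, -1) and (4, -1)

Collect terms: 40(x² + 14x) -81(y² + 2y) = 1361
Completing the square gives 40(x + 7)² -81(y + 1)² = 1361 + 1960 - 81 = 3240.
Divide by 3240: (x + 7)²/81 - (y + 1)²/40 = 1
Hyperbola, center (-7, -1), transverse axis horizontal; a² = 81, b² = 40.
c² = a² + b² = 81 + 40 = 121, so c = 11.
Foci lie on the horizontal axis through the center: (h ± c, k).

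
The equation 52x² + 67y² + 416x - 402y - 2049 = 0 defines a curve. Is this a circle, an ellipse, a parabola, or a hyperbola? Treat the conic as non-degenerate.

No xy term. Coefficients of x² and y² are A = 52, C = 67.
A and C have the same sign but A ≠ C ⇒ ellipse.

ellipse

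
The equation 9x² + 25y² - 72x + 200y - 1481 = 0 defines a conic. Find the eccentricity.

e = 4/5

Rearranging, 9(x² - 8x) + 25(y² + 8y) = 1481.
Complete the square: 9(x - 4)² + 25(y + 4)² = 1481 + 144 + 400 = 2025
Divide through by 2025 to get (x - 4)²/225 + (y + 4)²/81 = 1.
Ellipse, center (4, -4), major axis horizontal; a² = 225, b² = 81.
c² = a² - b² = 144, so c = 12.
e = c/a = 12/15 = 4/5.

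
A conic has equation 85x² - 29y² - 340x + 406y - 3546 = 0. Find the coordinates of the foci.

(2 - √114, 7) and (2 + √114, 7)

Rearranging, 85(x² - 4x) -29(y² - 14y) = 3546.
Completing the square gives 85(x - 2)² -29(y - 7)² = 3546 + 340 - 1421 = 2465.
Dividing both sides by 2465: (x - 2)²/29 - (y - 7)²/85 = 1
Hyperbola, center (2, 7), transverse axis horizontal; a² = 29, b² = 85.
c² = a² + b² = 29 + 85 = 114, so c = √114.
Foci lie on the horizontal axis through the center: (h ± c, k).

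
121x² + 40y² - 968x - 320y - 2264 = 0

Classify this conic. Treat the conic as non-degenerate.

No xy term. Coefficients of x² and y² are A = 121, C = 40.
A and C have the same sign but A ≠ C ⇒ ellipse.

ellipse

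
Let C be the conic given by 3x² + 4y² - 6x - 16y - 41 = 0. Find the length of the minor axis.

3(x² - 2x) + 4(y² - 4y) = 41
Complete the square in x and y: 3(x - 1)² + 4(y - 2)² = 41 + 3 + 16 = 60
Divide by 60: (x - 1)²/20 + (y - 2)²/15 = 1
Ellipse, center (1, 2), major axis horizontal; a² = 20, b² = 15.
b² = 15 so b = √15; the minor axis has length 2b = 2√15.

2√15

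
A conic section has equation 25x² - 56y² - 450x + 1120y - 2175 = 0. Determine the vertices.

25(x² - 18x) -56(y² - 20y) = 2175
Complete the square: 25(x - 9)² -56(y - 10)² = 2175 + 2025 - 5600 = -1400
Divide through by -1400 to get (y - 10)²/25 - (x - 9)²/56 = 1.
Hyperbola, center (9, 10), transverse axis vertical; a² = 25, b² = 56.
a = 5. Vertices at (h, k ± a).

(9, 5) and (9, 15)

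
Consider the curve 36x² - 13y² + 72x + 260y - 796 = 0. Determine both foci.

Collect terms: 36(x² + 2x) -13(y² - 20y) = 796
36(x + 1)² -13(y - 10)² = 796 + 36 - 1300 = -468
Divide by -468: (y - 10)²/36 - (x + 1)²/13 = 1
Hyperbola, center (-1, 10), transverse axis vertical; a² = 36, b² = 13.
c² = a² + b² = 36 + 13 = 49, so c = 7.
Foci lie on the vertical axis through the center: (h, k ± c).

(-1, 3) and (-1, 17)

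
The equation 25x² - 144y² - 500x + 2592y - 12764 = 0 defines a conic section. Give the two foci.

(-3, 9) and (23, 9)

Rearranging, 25(x² - 20x) -144(y² - 18y) = 12764.
Complete the square in x and y: 25(x - 10)² -144(y - 9)² = 12764 + 2500 - 11664 = 3600
Divide through by 3600 to get (x - 10)²/144 - (y - 9)²/25 = 1.
Hyperbola, center (10, 9), transverse axis horizontal; a² = 144, b² = 25.
c² = a² + b² = 144 + 25 = 169, so c = 13.
Foci lie on the horizontal axis through the center: (h ± c, k).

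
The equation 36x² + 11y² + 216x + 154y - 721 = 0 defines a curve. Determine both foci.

(-3, -17) and (-3, 3)

Group: 36(x² + 6x) + 11(y² + 14y) = 721
36(x + 3)² + 11(y + 7)² = 721 + 324 + 539 = 1584
Divide through by 1584 to get (x + 3)²/44 + (y + 7)²/144 = 1.
Ellipse, center (-3, -7), major axis vertical; a² = 144, b² = 44.
c² = a² - b² = 144 - 44 = 100, so c = 10.
Foci lie on the vertical axis through the center: (h, k ± c).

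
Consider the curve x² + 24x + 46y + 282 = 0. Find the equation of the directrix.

Only x is squared. Complete the square in x: (x + 12)² = -46(y + 3).
Vertex (-12, -3); 4p = -46 so p = -23/2. Opens down.
Directrix is the horizontal line y = k − p = -3 − (-23/2) = 17/2.

y = 17/2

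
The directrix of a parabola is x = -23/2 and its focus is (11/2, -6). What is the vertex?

(-3, -6)

The vertex is the midpoint between the focus and the directrix along the axis of symmetry.
Axis is horizontal (directrix is vertical). Vertex x-coordinate = (11/2 + (-23/2))/2 = -3; y-coordinate = -6.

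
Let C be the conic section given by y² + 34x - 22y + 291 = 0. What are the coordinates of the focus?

(-27/2, 11)

Only y is squared. Complete the square in y: (y - 11)² = -34(x + 5).
Vertex (-5, 11); 4p = -34 so p = -17/2. Opens left.
Focus is p units from the vertex along the axis: (h + p, k).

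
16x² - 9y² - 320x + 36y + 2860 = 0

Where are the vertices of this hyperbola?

(10, -10) and (10, 14)

Group: 16(x² - 20x) -9(y² - 4y) = -2860
16(x - 10)² -9(y - 2)² = -2860 + 1600 - 36 = -1296
Dividing both sides by -1296: (y - 2)²/144 - (x - 10)²/81 = 1
Hyperbola, center (10, 2), transverse axis vertical; a² = 144, b² = 81.
a = 12. Vertices at (h, k ± a).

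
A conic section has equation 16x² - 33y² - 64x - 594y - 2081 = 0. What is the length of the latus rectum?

33/2

Rearranging, 16(x² - 4x) -33(y² + 18y) = 2081.
Complete the square in x and y: 16(x - 2)² -33(y + 9)² = 2081 + 64 - 2673 = -528
Divide through by -528 to get (y + 9)²/16 - (x - 2)²/33 = 1.
Hyperbola, center (2, -9), transverse axis vertical; a² = 16, b² = 33.
Latus rectum length = 2b²/a = 2·33/4 = 33/2.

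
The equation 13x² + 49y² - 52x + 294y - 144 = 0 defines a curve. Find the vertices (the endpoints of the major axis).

Collect terms: 13(x² - 4x) + 49(y² + 6y) = 144
Complete the square: 13(x - 2)² + 49(y + 3)² = 144 + 52 + 441 = 637
Dividing both sides by 637: (x - 2)²/49 + (y + 3)²/13 = 1
Ellipse, center (2, -3), major axis horizontal; a² = 49, b² = 13.
a = 7. Vertices at (h ± a, k).

(-5, -3) and (9, -3)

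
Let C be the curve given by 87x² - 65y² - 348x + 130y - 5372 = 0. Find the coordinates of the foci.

(2 - 2√38, 1) and (2 + 2√38, 1)

87(x² - 4x) -65(y² - 2y) = 5372
Complete the square in x and y: 87(x - 2)² -65(y - 1)² = 5372 + 348 - 65 = 5655
Divide by 5655: (x - 2)²/65 - (y - 1)²/87 = 1
Hyperbola, center (2, 1), transverse axis horizontal; a² = 65, b² = 87.
c² = a² + b² = 65 + 87 = 152, so c = 2√38.
Foci lie on the horizontal axis through the center: (h ± c, k).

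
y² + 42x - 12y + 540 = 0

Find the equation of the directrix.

x = -3/2

Only y is squared. Complete the square in y: (y - 6)² = -42(x + 12).
Vertex (-12, 6); 4p = -42 so p = -21/2. Opens left.
Directrix is the vertical line x = h − p = -12 − (-21/2) = -3/2.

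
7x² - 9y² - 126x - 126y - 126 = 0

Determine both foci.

(1, -7) and (17, -7)

Group the x- and y-terms: 7(x² - 18x) -9(y² + 14y) = 126
Complete the square in x and y: 7(x - 9)² -9(y + 7)² = 126 + 567 - 441 = 252
Divide by 252: (x - 9)²/36 - (y + 7)²/28 = 1
Hyperbola, center (9, -7), transverse axis horizontal; a² = 36, b² = 28.
c² = a² + b² = 36 + 28 = 64, so c = 8.
Foci lie on the horizontal axis through the center: (h ± c, k).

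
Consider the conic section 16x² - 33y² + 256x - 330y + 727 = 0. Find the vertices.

(-8, -9) and (-8, -1)

Collect terms: 16(x² + 16x) -33(y² + 10y) = -727
16(x + 8)² -33(y + 5)² = -727 + 1024 - 825 = -528
Divide through by -528 to get (y + 5)²/16 - (x + 8)²/33 = 1.
Hyperbola, center (-8, -5), transverse axis vertical; a² = 16, b² = 33.
a = 4. Vertices at (h, k ± a).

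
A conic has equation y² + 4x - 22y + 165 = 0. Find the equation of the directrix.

x = -10

Only y is squared. Complete the square in y: (y - 11)² = -4(x + 11).
Vertex (-11, 11); 4p = -4 so p = -1. Opens left.
Directrix is the vertical line x = h − p = -11 − (-1) = -10.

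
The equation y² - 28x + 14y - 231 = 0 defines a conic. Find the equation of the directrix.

x = -17

Only y is squared. Complete the square in y: (y + 7)² = 28(x + 10).
Vertex (-10, -7); 4p = 28 so p = 7. Opens right.
Directrix is the vertical line x = h − p = -10 − (7) = -17.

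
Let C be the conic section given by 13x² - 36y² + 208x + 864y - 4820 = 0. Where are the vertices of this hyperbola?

(-14, 12) and (-2, 12)

13(x² + 16x) -36(y² - 24y) = 4820
Complete the square in x and y: 13(x + 8)² -36(y - 12)² = 4820 + 832 - 5184 = 468
Dividing both sides by 468: (x + 8)²/36 - (y - 12)²/13 = 1
Hyperbola, center (-8, 12), transverse axis horizontal; a² = 36, b² = 13.
a = 6. Vertices at (h ± a, k).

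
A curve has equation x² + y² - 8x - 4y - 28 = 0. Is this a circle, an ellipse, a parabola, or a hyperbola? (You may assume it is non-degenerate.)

circle

No xy term. Coefficients of x² and y² are A = 1, C = 1.
A = C (same sign) ⇒ circle.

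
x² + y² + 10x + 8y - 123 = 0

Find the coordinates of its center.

(-5, -4)

(x² + 10x) + (y² + 8y) = 123
(x + 5)² + (y + 4)² = 123 + 25 + 16 = 164
So (x + 5)² + (y + 4)² = 164.
Circle centered at (-5, -4) with r² = 164.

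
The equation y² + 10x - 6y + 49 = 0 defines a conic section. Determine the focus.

Only y is squared. Complete the square in y: (y - 3)² = -10(x + 4).
Vertex (-4, 3); 4p = -10 so p = -5/2. Opens left.
Focus is p units from the vertex along the axis: (h + p, k).

(-13/2, 3)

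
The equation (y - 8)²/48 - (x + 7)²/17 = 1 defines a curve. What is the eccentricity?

e = √195/12

Center (-7, 8). The positive term is the y-term, so the transverse axis is vertical; a² = 48, b² = 17.
c² = a² + b² = 65, so c = √65.
e = c/a = √65/4√3 = √195/12.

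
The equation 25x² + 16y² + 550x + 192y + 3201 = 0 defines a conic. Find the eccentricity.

e = 3/5

Group the x- and y-terms: 25(x² + 22x) + 16(y² + 12y) = -3201
25(x + 11)² + 16(y + 6)² = -3201 + 3025 + 576 = 400
Dividing both sides by 400: (x + 11)²/16 + (y + 6)²/25 = 1
Ellipse, center (-11, -6), major axis vertical; a² = 25, b² = 16.
c² = a² - b² = 9, so c = 3.
e = c/a = 3/5.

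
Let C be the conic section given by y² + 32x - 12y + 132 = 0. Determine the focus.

(-11, 6)

Only y is squared. Complete the square in y: (y - 6)² = -32(x + 3).
Vertex (-3, 6); 4p = -32 so p = -8. Opens left.
Focus is p units from the vertex along the axis: (h + p, k).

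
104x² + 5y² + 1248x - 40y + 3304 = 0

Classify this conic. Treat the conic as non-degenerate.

ellipse

No xy term. Coefficients of x² and y² are A = 104, C = 5.
A and C have the same sign but A ≠ C ⇒ ellipse.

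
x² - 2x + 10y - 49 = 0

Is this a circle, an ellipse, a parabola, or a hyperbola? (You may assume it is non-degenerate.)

parabola

No xy term. Coefficients of x² and y² are A = 1, C = 0.
Exactly one squared variable ⇒ parabola.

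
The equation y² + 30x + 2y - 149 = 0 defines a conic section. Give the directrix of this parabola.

Only y is squared. Complete the square in y: (y + 1)² = -30(x - 5).
Vertex (5, -1); 4p = -30 so p = -15/2. Opens left.
Directrix is the vertical line x = h − p = 5 − (-15/2) = 25/2.

x = 25/2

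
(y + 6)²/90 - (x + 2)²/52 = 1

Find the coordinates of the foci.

Center (-2, -6). The positive term is the y-term, so the transverse axis is vertical; a² = 90, b² = 52.
c² = a² + b² = 90 + 52 = 142, so c = √142.
Foci lie on the vertical axis through the center: (h, k ± c).

(-2, -6 - √142) and (-2, -6 + √142)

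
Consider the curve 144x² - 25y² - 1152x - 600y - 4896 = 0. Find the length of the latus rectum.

Rearranging, 144(x² - 8x) -25(y² + 24y) = 4896.
Completing the square gives 144(x - 4)² -25(y + 12)² = 4896 + 2304 - 3600 = 3600.
Divide by 3600: (x - 4)²/25 - (y + 12)²/144 = 1
Hyperbola, center (4, -12), transverse axis horizontal; a² = 25, b² = 144.
Latus rectum length = 2b²/a = 2·144/5 = 288/5.

288/5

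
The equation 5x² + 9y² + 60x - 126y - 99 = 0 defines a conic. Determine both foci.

(-14, 7) and (2, 7)

Rearranging, 5(x² + 12x) + 9(y² - 14y) = 99.
Complete the square in x and y: 5(x + 6)² + 9(y - 7)² = 99 + 180 + 441 = 720
Divide through by 720 to get (x + 6)²/144 + (y - 7)²/80 = 1.
Ellipse, center (-6, 7), major axis horizontal; a² = 144, b² = 80.
c² = a² - b² = 144 - 80 = 64, so c = 8.
Foci lie on the horizontal axis through the center: (h ± c, k).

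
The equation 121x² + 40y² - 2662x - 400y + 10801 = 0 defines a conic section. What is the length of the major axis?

Rearranging, 121(x² - 22x) + 40(y² - 10y) = -10801.
121(x - 11)² + 40(y - 5)² = -10801 + 14641 + 1000 = 4840
Divide through by 4840 to get (x - 11)²/40 + (y - 5)²/121 = 1.
Ellipse, center (11, 5), major axis vertical; a² = 121, b² = 40.
a² = 121 so a = 11; the major axis has length 2a = 22.

22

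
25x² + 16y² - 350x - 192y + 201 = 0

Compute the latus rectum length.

64/5

25(x² - 14x) + 16(y² - 12y) = -201
Complete the square: 25(x - 7)² + 16(y - 6)² = -201 + 1225 + 576 = 1600
Dividing both sides by 1600: (x - 7)²/64 + (y - 6)²/100 = 1
Ellipse, center (7, 6), major axis vertical; a² = 100, b² = 64.
Latus rectum length = 2b²/a = 2·64/10 = 64/5.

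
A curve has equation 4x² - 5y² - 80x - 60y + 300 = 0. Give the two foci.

4(x² - 20x) -5(y² + 12y) = -300
Complete the square: 4(x - 10)² -5(y + 6)² = -300 + 400 - 180 = -80
Dividing both sides by -80: (y + 6)²/16 - (x - 10)²/20 = 1
Hyperbola, center (10, -6), transverse axis vertical; a² = 16, b² = 20.
c² = a² + b² = 16 + 20 = 36, so c = 6.
Foci lie on the vertical axis through the center: (h, k ± c).

(10, -12) and (10, 0)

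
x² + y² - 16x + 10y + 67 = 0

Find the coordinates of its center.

Rearranging, (x² - 16x) + (y² + 10y) = -67.
Complete the square: (x - 8)² + (y + 5)² = -67 + 64 + 25 = 22
So (x - 8)² + (y + 5)² = 22.
Circle centered at (8, -5) with r² = 22.

(8, -5)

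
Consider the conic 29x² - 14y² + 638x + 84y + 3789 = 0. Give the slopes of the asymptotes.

Group: 29(x² + 22x) -14(y² - 6y) = -3789
29(x + 11)² -14(y - 3)² = -3789 + 3509 - 126 = -406
Divide by -406: (y - 3)²/29 - (x + 11)²/14 = 1
Hyperbola, center (-11, 3), transverse axis vertical; a² = 29, b² = 14.
For a vertical hyperbola the asymptotes have slope ±a/b.
Here that is ±√29/√14 = ±√406/14.

√406/14 and -√406/14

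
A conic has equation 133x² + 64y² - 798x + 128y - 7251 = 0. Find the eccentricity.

Rearranging, 133(x² - 6x) + 64(y² + 2y) = 7251.
Completing the square gives 133(x - 3)² + 64(y + 1)² = 7251 + 1197 + 64 = 8512.
Divide by 8512: (x - 3)²/64 + (y + 1)²/133 = 1
Ellipse, center (3, -1), major axis vertical; a² = 133, b² = 64.
c² = a² - b² = 69, so c = √69.
e = c/a = √69/√133 = √9177/133.

e = √9177/133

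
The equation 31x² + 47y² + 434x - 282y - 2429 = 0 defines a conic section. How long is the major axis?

Rearranging, 31(x² + 14x) + 47(y² - 6y) = 2429.
31(x + 7)² + 47(y - 3)² = 2429 + 1519 + 423 = 4371
Divide by 4371: (x + 7)²/141 + (y - 3)²/93 = 1
Ellipse, center (-7, 3), major axis horizontal; a² = 141, b² = 93.
a² = 141 so a = √141; the major axis has length 2a = 2√141.

2√141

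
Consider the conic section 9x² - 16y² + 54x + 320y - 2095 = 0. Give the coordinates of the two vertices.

Rearranging, 9(x² + 6x) -16(y² - 20y) = 2095.
Complete the square in x and y: 9(x + 3)² -16(y - 10)² = 2095 + 81 - 1600 = 576
Dividing both sides by 576: (x + 3)²/64 - (y - 10)²/36 = 1
Hyperbola, center (-3, 10), transverse axis horizontal; a² = 64, b² = 36.
a = 8. Vertices at (h ± a, k).

(-11, 10) and (5, 10)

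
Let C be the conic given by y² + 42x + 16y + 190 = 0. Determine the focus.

Only y is squared. Complete the square in y: (y + 8)² = -42(x + 3).
Vertex (-3, -8); 4p = -42 so p = -21/2. Opens left.
Focus is p units from the vertex along the axis: (h + p, k).

(-27/2, -8)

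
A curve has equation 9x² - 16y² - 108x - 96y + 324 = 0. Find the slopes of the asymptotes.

Collect terms: 9(x² - 12x) -16(y² + 6y) = -324
Completing the square gives 9(x - 6)² -16(y + 3)² = -324 + 324 - 144 = -144.
Divide by -144: (y + 3)²/9 - (x - 6)²/16 = 1
Hyperbola, center (6, -3), transverse axis vertical; a² = 9, b² = 16.
For a vertical hyperbola the asymptotes have slope ±a/b.
Here that is ±3/4.

3/4 and -3/4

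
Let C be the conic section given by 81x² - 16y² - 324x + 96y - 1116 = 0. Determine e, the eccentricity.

81(x² - 4x) -16(y² - 6y) = 1116
81(x - 2)² -16(y - 3)² = 1116 + 324 - 144 = 1296
Dividing both sides by 1296: (x - 2)²/16 - (y - 3)²/81 = 1
Hyperbola, center (2, 3), transverse axis horizontal; a² = 16, b² = 81.
c² = a² + b² = 97, so c = √97.
e = c/a = √97/4.

e = √97/4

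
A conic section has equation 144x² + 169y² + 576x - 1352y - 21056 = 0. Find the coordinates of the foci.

(-7, 4) and (3, 4)

Group: 144(x² + 4x) + 169(y² - 8y) = 21056
Complete the square: 144(x + 2)² + 169(y - 4)² = 21056 + 576 + 2704 = 24336
Divide through by 24336 to get (x + 2)²/169 + (y - 4)²/144 = 1.
Ellipse, center (-2, 4), major axis horizontal; a² = 169, b² = 144.
c² = a² - b² = 169 - 144 = 25, so c = 5.
Foci lie on the horizontal axis through the center: (h ± c, k).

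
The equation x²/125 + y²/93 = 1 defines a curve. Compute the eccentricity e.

e = 4√10/25

Center (0, 0). The larger denominator 125 sits under the x-term, so the major axis is horizontal; a² = 125, b² = 93.
c² = a² - b² = 32, so c = 4√2.
e = c/a = 4√2/5√5 = 4√10/25.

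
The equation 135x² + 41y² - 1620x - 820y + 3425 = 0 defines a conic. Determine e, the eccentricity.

e = √1410/45

Group the x- and y-terms: 135(x² - 12x) + 41(y² - 20y) = -3425
Completing the square gives 135(x - 6)² + 41(y - 10)² = -3425 + 4860 + 4100 = 5535.
Divide by 5535: (x - 6)²/41 + (y - 10)²/135 = 1
Ellipse, center (6, 10), major axis vertical; a² = 135, b² = 41.
c² = a² - b² = 94, so c = √94.
e = c/a = √94/3√15 = √1410/45.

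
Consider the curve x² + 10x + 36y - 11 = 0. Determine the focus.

(-5, -8)

Only x is squared. Complete the square in x: (x + 5)² = -36(y - 1).
Vertex (-5, 1); 4p = -36 so p = -9. Opens down.
Focus is p units from the vertex along the axis: (h, k + p).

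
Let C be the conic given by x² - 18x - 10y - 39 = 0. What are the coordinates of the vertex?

Only x is squared. Complete the square in x: (x - 9)² = 10(y + 12).
Vertex (9, -12); 4p = 10 so p = 5/2. Opens up.

(9, -12)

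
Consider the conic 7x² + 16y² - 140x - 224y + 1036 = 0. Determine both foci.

(4, 7) and (16, 7)

Collect terms: 7(x² - 20x) + 16(y² - 14y) = -1036
Complete the square: 7(x - 10)² + 16(y - 7)² = -1036 + 700 + 784 = 448
Dividing both sides by 448: (x - 10)²/64 + (y - 7)²/28 = 1
Ellipse, center (10, 7), major axis horizontal; a² = 64, b² = 28.
c² = a² - b² = 64 - 28 = 36, so c = 6.
Foci lie on the horizontal axis through the center: (h ± c, k).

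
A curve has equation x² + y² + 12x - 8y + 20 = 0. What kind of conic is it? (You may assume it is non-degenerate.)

circle

No xy term. Coefficients of x² and y² are A = 1, C = 1.
A = C (same sign) ⇒ circle.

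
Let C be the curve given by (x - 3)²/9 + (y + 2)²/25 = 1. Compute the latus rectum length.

Center (3, -2). The larger denominator 25 sits under the y-term, so the major axis is vertical; a² = 25, b² = 9.
Latus rectum length = 2b²/a = 2·9/5 = 18/5.

18/5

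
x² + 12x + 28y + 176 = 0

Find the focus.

Only x is squared. Complete the square in x: (x + 6)² = -28(y + 5).
Vertex (-6, -5); 4p = -28 so p = -7. Opens down.
Focus is p units from the vertex along the axis: (h, k + p).

(-6, -12)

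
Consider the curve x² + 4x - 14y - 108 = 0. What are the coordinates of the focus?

Only x is squared. Complete the square in x: (x + 2)² = 14(y + 8).
Vertex (-2, -8); 4p = 14 so p = 7/2. Opens up.
Focus is p units from the vertex along the axis: (h, k + p).

(-2, -9/2)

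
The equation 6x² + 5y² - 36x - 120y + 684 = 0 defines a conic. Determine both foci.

Group: 6(x² - 6x) + 5(y² - 24y) = -684
6(x - 3)² + 5(y - 12)² = -684 + 54 + 720 = 90
Dividing both sides by 90: (x - 3)²/15 + (y - 12)²/18 = 1
Ellipse, center (3, 12), major axis vertical; a² = 18, b² = 15.
c² = a² - b² = 18 - 15 = 3, so c = √3.
Foci lie on the vertical axis through the center: (h, k ± c).

(3, 12 - √3) and (3, 12 + √3)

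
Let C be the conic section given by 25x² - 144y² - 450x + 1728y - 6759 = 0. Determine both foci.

(-4, 6) and (22, 6)

Group the x- and y-terms: 25(x² - 18x) -144(y² - 12y) = 6759
Completing the square gives 25(x - 9)² -144(y - 6)² = 6759 + 2025 - 5184 = 3600.
Divide through by 3600 to get (x - 9)²/144 - (y - 6)²/25 = 1.
Hyperbola, center (9, 6), transverse axis horizontal; a² = 144, b² = 25.
c² = a² + b² = 144 + 25 = 169, so c = 13.
Foci lie on the horizontal axis through the center: (h ± c, k).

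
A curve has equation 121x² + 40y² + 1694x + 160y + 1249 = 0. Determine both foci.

(-7, -11) and (-7, 7)

121(x² + 14x) + 40(y² + 4y) = -1249
Complete the square: 121(x + 7)² + 40(y + 2)² = -1249 + 5929 + 160 = 4840
Divide by 4840: (x + 7)²/40 + (y + 2)²/121 = 1
Ellipse, center (-7, -2), major axis vertical; a² = 121, b² = 40.
c² = a² - b² = 121 - 40 = 81, so c = 9.
Foci lie on the vertical axis through the center: (h, k ± c).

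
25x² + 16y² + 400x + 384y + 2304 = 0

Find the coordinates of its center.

(-8, -12)

Group the x- and y-terms: 25(x² + 16x) + 16(y² + 24y) = -2304
25(x + 8)² + 16(y + 12)² = -2304 + 1600 + 2304 = 1600
Divide by 1600: (x + 8)²/64 + (y + 12)²/100 = 1
Ellipse with center (-8, -12).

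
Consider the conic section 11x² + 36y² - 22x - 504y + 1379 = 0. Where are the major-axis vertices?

(-5, 7) and (7, 7)

Collect terms: 11(x² - 2x) + 36(y² - 14y) = -1379
Completing the square gives 11(x - 1)² + 36(y - 7)² = -1379 + 11 + 1764 = 396.
Divide through by 396 to get (x - 1)²/36 + (y - 7)²/11 = 1.
Ellipse, center (1, 7), major axis horizontal; a² = 36, b² = 11.
a = 6. Vertices at (h ± a, k).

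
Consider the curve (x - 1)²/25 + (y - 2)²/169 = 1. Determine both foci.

(1, -10) and (1, 14)

Center (1, 2). The larger denominator 169 sits under the y-term, so the major axis is vertical; a² = 169, b² = 25.
c² = a² - b² = 169 - 25 = 144, so c = 12.
Foci lie on the vertical axis through the center: (h, k ± c).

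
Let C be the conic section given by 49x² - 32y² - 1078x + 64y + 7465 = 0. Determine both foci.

49(x² - 22x) -32(y² - 2y) = -7465
Completing the square gives 49(x - 11)² -32(y - 1)² = -7465 + 5929 - 32 = -1568.
Divide by -1568: (y - 1)²/49 - (x - 11)²/32 = 1
Hyperbola, center (11, 1), transverse axis vertical; a² = 49, b² = 32.
c² = a² + b² = 49 + 32 = 81, so c = 9.
Foci lie on the vertical axis through the center: (h, k ± c).

(11, -8) and (11, 10)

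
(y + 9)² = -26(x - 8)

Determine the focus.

Vertex (8, -9); 4p = -26 so p = -13/2. Opens left.
Focus is p units from the vertex along the axis: (h + p, k).

(3/2, -9)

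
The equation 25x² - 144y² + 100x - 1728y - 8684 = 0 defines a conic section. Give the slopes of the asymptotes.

Rearranging, 25(x² + 4x) -144(y² + 12y) = 8684.
Complete the square in x and y: 25(x + 2)² -144(y + 6)² = 8684 + 100 - 5184 = 3600
Divide through by 3600 to get (x + 2)²/144 - (y + 6)²/25 = 1.
Hyperbola, center (-2, -6), transverse axis horizontal; a² = 144, b² = 25.
For a horizontal hyperbola the asymptotes have slope ±b/a.
Here that is ±5/12.

5/12 and -5/12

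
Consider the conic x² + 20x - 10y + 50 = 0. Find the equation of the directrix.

y = -15/2

Only x is squared. Complete the square in x: (x + 10)² = 10(y + 5).
Vertex (-10, -5); 4p = 10 so p = 5/2. Opens up.
Directrix is the horizontal line y = k − p = -5 − (5/2) = -15/2.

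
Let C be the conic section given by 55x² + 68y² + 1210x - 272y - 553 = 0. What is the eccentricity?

e = √221/34

Group: 55(x² + 22x) + 68(y² - 4y) = 553
Completing the square gives 55(x + 11)² + 68(y - 2)² = 553 + 6655 + 272 = 7480.
Divide through by 7480 to get (x + 11)²/136 + (y - 2)²/110 = 1.
Ellipse, center (-11, 2), major axis horizontal; a² = 136, b² = 110.
c² = a² - b² = 26, so c = √26.
e = c/a = √26/2√34 = √221/34.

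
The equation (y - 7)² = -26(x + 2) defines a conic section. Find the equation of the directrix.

Vertex (-2, 7); 4p = -26 so p = -13/2. Opens left.
Directrix is the vertical line x = h − p = -2 − (-13/2) = 9/2.

x = 9/2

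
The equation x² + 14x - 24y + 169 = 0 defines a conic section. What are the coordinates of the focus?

Only x is squared. Complete the square in x: (x + 7)² = 24(y - 5).
Vertex (-7, 5); 4p = 24 so p = 6. Opens up.
Focus is p units from the vertex along the axis: (h, k + p).

(-7, 11)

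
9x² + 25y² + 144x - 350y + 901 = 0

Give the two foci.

(-16, 7) and (0, 7)

Group: 9(x² + 16x) + 25(y² - 14y) = -901
9(x + 8)² + 25(y - 7)² = -901 + 576 + 1225 = 900
Divide through by 900 to get (x + 8)²/100 + (y - 7)²/36 = 1.
Ellipse, center (-8, 7), major axis horizontal; a² = 100, b² = 36.
c² = a² - b² = 100 - 36 = 64, so c = 8.
Foci lie on the horizontal axis through the center: (h ± c, k).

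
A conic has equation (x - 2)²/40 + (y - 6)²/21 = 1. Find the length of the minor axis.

2√21

Center (2, 6). The larger denominator 40 sits under the x-term, so the major axis is horizontal; a² = 40, b² = 21.
b² = 21 so b = √21; the minor axis has length 2b = 2√21.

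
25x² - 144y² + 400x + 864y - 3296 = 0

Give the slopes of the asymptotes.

25(x² + 16x) -144(y² - 6y) = 3296
Complete the square: 25(x + 8)² -144(y - 3)² = 3296 + 1600 - 1296 = 3600
Divide by 3600: (x + 8)²/144 - (y - 3)²/25 = 1
Hyperbola, center (-8, 3), transverse axis horizontal; a² = 144, b² = 25.
For a horizontal hyperbola the asymptotes have slope ±b/a.
Here that is ±5/12.

5/12 and -5/12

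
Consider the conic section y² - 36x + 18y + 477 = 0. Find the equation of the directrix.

x = 2

Only y is squared. Complete the square in y: (y + 9)² = 36(x - 11).
Vertex (11, -9); 4p = 36 so p = 9. Opens right.
Directrix is the vertical line x = h − p = 11 − (9) = 2.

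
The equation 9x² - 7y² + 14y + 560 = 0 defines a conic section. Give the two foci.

Collect terms: 9x² -7(y² - 2y) = -560
Completing the square gives 9x² -7(y - 1)² = -560 + 0 - 7 = -567.
Divide through by -567 to get (y - 1)²/81 - x²/63 = 1.
Hyperbola, center (0, 1), transverse axis vertical; a² = 81, b² = 63.
c² = a² + b² = 81 + 63 = 144, so c = 12.
Foci lie on the vertical axis through the center: (h, k ± c).

(0, -11) and (0, 13)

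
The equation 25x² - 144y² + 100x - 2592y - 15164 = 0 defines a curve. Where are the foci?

Group: 25(x² + 4x) -144(y² + 18y) = 15164
Completing the square gives 25(x + 2)² -144(y + 9)² = 15164 + 100 - 11664 = 3600.
Divide by 3600: (x + 2)²/144 - (y + 9)²/25 = 1
Hyperbola, center (-2, -9), transverse axis horizontal; a² = 144, b² = 25.
c² = a² + b² = 144 + 25 = 169, so c = 13.
Foci lie on the horizontal axis through the center: (h ± c, k).

(-15, -9) and (11, -9)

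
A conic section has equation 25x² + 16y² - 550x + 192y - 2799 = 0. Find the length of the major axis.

25(x² - 22x) + 16(y² + 12y) = 2799
Completing the square gives 25(x - 11)² + 16(y + 6)² = 2799 + 3025 + 576 = 6400.
Divide through by 6400 to get (x - 11)²/256 + (y + 6)²/400 = 1.
Ellipse, center (11, -6), major axis vertical; a² = 400, b² = 256.
a² = 400 so a = 20; the major axis has length 2a = 40.

40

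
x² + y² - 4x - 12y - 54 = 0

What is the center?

(2, 6)

Group: (x² - 4x) + (y² - 12y) = 54
Completing the square gives (x - 2)² + (y - 6)² = 54 + 4 + 36 = 94.
So (x - 2)² + (y - 6)² = 94.
Circle centered at (2, 6) with r² = 94.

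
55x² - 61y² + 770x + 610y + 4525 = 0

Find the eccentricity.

e = 2√1595/55

Group: 55(x² + 14x) -61(y² - 10y) = -4525
55(x + 7)² -61(y - 5)² = -4525 + 2695 - 1525 = -3355
Divide by -3355: (y - 5)²/55 - (x + 7)²/61 = 1
Hyperbola, center (-7, 5), transverse axis vertical; a² = 55, b² = 61.
c² = a² + b² = 116, so c = 2√29.
e = c/a = 2√29/√55 = 2√1595/55.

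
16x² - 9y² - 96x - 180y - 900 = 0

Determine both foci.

(-2, -10) and (8, -10)

Group the x- and y-terms: 16(x² - 6x) -9(y² + 20y) = 900
Complete the square: 16(x - 3)² -9(y + 10)² = 900 + 144 - 900 = 144
Dividing both sides by 144: (x - 3)²/9 - (y + 10)²/16 = 1
Hyperbola, center (3, -10), transverse axis horizontal; a² = 9, b² = 16.
c² = a² + b² = 9 + 16 = 25, so c = 5.
Foci lie on the horizontal axis through the center: (h ± c, k).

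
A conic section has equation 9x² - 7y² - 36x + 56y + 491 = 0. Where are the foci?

Group: 9(x² - 4x) -7(y² - 8y) = -491
Complete the square in x and y: 9(x - 2)² -7(y - 4)² = -491 + 36 - 112 = -567
Divide by -567: (y - 4)²/81 - (x - 2)²/63 = 1
Hyperbola, center (2, 4), transverse axis vertical; a² = 81, b² = 63.
c² = a² + b² = 81 + 63 = 144, so c = 12.
Foci lie on the vertical axis through the center: (h, k ± c).

(2, -8) and (2, 16)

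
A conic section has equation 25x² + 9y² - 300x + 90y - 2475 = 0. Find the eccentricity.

Group: 25(x² - 12x) + 9(y² + 10y) = 2475
Completing the square gives 25(x - 6)² + 9(y + 5)² = 2475 + 900 + 225 = 3600.
Divide through by 3600 to get (x - 6)²/144 + (y + 5)²/400 = 1.
Ellipse, center (6, -5), major axis vertical; a² = 400, b² = 144.
c² = a² - b² = 256, so c = 16.
e = c/a = 16/20 = 4/5.

e = 4/5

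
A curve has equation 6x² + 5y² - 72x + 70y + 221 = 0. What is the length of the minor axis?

4√10

Group: 6(x² - 12x) + 5(y² + 14y) = -221
Completing the square gives 6(x - 6)² + 5(y + 7)² = -221 + 216 + 245 = 240.
Dividing both sides by 240: (x - 6)²/40 + (y + 7)²/48 = 1
Ellipse, center (6, -7), major axis vertical; a² = 48, b² = 40.
b² = 40 so b = 2√10; the minor axis has length 2b = 4√10.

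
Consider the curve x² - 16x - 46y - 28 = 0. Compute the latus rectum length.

46

Only x is squared. Complete the square in x: (x - 8)² = 46(y + 2).
Vertex (8, -2); 4p = 46 so p = 23/2. Opens up.
Latus rectum length = |4p| = 46.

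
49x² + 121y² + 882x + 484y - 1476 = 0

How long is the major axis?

Group: 49(x² + 18x) + 121(y² + 4y) = 1476
Complete the square: 49(x + 9)² + 121(y + 2)² = 1476 + 3969 + 484 = 5929
Divide by 5929: (x + 9)²/121 + (y + 2)²/49 = 1
Ellipse, center (-9, -2), major axis horizontal; a² = 121, b² = 49.
a² = 121 so a = 11; the major axis has length 2a = 22.

22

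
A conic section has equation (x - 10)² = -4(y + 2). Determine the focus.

(10, -3)

Vertex (10, -2); 4p = -4 so p = -1. Opens down.
Focus is p units from the vertex along the axis: (h, k + p).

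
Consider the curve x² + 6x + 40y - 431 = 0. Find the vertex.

(-3, 11)

Only x is squared. Complete the square in x: (x + 3)² = -40(y - 11).
Vertex (-3, 11); 4p = -40 so p = -10. Opens down.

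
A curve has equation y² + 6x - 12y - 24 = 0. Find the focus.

(17/2, 6)

Only y is squared. Complete the square in y: (y - 6)² = -6(x - 10).
Vertex (10, 6); 4p = -6 so p = -3/2. Opens left.
Focus is p units from the vertex along the axis: (h + p, k).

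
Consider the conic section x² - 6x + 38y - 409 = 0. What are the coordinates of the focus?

(3, 3/2)

Only x is squared. Complete the square in x: (x - 3)² = -38(y - 11).
Vertex (3, 11); 4p = -38 so p = -19/2. Opens down.
Focus is p units from the vertex along the axis: (h, k + p).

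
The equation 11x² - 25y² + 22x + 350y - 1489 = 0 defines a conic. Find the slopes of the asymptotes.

Rearranging, 11(x² + 2x) -25(y² - 14y) = 1489.
Completing the square gives 11(x + 1)² -25(y - 7)² = 1489 + 11 - 1225 = 275.
Dividing both sides by 275: (x + 1)²/25 - (y - 7)²/11 = 1
Hyperbola, center (-1, 7), transverse axis horizontal; a² = 25, b² = 11.
For a horizontal hyperbola the asymptotes have slope ±b/a.
Here that is ±√11/5.

√11/5 and -√11/5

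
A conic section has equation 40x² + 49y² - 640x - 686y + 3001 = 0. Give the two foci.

Collect terms: 40(x² - 16x) + 49(y² - 14y) = -3001
Complete the square: 40(x - 8)² + 49(y - 7)² = -3001 + 2560 + 2401 = 1960
Dividing both sides by 1960: (x - 8)²/49 + (y - 7)²/40 = 1
Ellipse, center (8, 7), major axis horizontal; a² = 49, b² = 40.
c² = a² - b² = 49 - 40 = 9, so c = 3.
Foci lie on the horizontal axis through the center: (h ± c, k).

(5, 7) and (11, 7)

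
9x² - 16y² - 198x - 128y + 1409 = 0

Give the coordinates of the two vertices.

Collect terms: 9(x² - 22x) -16(y² + 8y) = -1409
Complete the square: 9(x - 11)² -16(y + 4)² = -1409 + 1089 - 256 = -576
Dividing both sides by -576: (y + 4)²/36 - (x - 11)²/64 = 1
Hyperbola, center (11, -4), transverse axis vertical; a² = 36, b² = 64.
a = 6. Vertices at (h, k ± a).

(11, -10) and (11, 2)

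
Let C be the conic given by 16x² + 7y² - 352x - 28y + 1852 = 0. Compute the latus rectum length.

Group: 16(x² - 22x) + 7(y² - 4y) = -1852
Complete the square: 16(x - 11)² + 7(y - 2)² = -1852 + 1936 + 28 = 112
Divide by 112: (x - 11)²/7 + (y - 2)²/16 = 1
Ellipse, center (11, 2), major axis vertical; a² = 16, b² = 7.
Latus rectum length = 2b²/a = 2·7/4 = 7/2.

7/2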